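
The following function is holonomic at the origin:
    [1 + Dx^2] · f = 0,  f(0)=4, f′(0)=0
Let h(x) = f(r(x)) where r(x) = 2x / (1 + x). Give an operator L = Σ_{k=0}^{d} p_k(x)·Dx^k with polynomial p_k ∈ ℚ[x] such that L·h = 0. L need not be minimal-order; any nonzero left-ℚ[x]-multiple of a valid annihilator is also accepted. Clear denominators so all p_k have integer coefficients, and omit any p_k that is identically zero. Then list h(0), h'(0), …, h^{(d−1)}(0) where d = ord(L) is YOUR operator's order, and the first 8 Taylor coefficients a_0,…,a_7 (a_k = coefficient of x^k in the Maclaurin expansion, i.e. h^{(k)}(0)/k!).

L = 4 + (2 + 6·x + 6·x^2 + 2·x^3)·Dx + (1 + 4·x + 6·x^2 + 4·x^3 + x^4)·Dx^2  (order 2).
h: a_k = 4, 0, -8, 16, -64/3, 64/3, -616/45, -16/5, …
ICs: h(0) = 4, h′(0) = 0.

f: a_k = 4, 0, -2, 0, 1/6, 0, -1/180, 0, …
Change of var in L_f (x↦r) gives L₀.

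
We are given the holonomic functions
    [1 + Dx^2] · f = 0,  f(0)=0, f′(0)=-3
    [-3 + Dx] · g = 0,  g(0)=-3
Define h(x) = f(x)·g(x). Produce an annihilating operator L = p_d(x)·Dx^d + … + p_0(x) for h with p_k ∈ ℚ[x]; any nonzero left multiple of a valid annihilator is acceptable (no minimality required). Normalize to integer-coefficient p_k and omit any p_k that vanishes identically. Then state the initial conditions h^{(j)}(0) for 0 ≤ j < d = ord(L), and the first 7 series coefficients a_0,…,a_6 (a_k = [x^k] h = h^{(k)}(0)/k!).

f: a_k = 0, -3, 0, 1/2, 0, -1/40, 0, …
g: a_k = -3, -9, -27/2, -27/2, -81/8, -243/40, -243/80, …
Product ⇒ symmetric product L₀, ord ≤ 2.
L = 10 - 6·Dx + Dx^2  (order 2).
h: a_k = 0, 9, 27, 39, 36, 237/10, 117/10, …
ICs: h(0) = 0, h′(0) = 9.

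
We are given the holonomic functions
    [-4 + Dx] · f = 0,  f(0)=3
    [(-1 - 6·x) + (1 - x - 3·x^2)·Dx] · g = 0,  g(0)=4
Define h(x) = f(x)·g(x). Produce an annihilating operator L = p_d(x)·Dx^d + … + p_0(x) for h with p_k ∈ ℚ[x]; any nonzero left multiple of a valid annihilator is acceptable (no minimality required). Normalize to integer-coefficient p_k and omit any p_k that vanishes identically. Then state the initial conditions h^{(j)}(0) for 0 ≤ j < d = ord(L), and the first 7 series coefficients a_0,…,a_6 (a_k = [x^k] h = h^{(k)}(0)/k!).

L = (5 + 2·x - 12·x^2) + (-1 + x + 3·x^2)·Dx  (order 1).
h: a_k = 12, 60, 192, 500, 1204, 14032/5, 19460/3, …
ICs: h(0) = 12.

f: a_k = 3, 12, 24, 32, 32, 128/5, 256/15, …
g: a_k = 4, 4, 16, 28, 76, 160, 388, …
h₀=f·g: eliminate ⇒ L₀, order ≤ 1·1.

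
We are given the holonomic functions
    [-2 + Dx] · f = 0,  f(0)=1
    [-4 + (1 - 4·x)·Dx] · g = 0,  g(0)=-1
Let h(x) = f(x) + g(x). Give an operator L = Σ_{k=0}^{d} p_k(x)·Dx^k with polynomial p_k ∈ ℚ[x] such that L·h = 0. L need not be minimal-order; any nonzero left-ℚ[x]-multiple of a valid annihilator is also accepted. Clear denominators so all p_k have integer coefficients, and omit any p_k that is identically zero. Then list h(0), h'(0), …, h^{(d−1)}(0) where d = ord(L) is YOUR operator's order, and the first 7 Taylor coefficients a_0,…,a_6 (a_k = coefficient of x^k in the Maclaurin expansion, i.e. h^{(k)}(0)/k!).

f: a_k = 1, 2, 2, 4/3, 2/3, 4/15, 4/45, …
g: a_k = -1, -4, -16, -64, -256, -1024, -4096, …
L₀ := lclm(L_f,L_g); ord L₀ ≤ 1+1.
L = (24 + 32·x) + (-14 - 16·x + 32·x^2)·Dx + (1 - 16·x^2)·Dx^2  (order 2).
h: a_k = 0, -2, -14, -188/3, -766/3, -15356/15, -184316/45, …
ICs: h(0) = 0, h′(0) = -2.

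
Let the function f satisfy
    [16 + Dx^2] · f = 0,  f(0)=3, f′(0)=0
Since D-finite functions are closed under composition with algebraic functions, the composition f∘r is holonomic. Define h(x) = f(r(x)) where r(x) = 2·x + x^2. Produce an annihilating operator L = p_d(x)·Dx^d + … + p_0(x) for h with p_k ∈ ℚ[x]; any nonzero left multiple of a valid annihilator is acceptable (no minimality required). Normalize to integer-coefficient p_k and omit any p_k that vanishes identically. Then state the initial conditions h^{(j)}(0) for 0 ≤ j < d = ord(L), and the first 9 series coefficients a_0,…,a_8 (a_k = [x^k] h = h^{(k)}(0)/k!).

L = (64 + 192·x + 192·x^2 + 64·x^3) - Dx + (1 + x)·Dx^2  (order 2).
h: a_k = 3, 0, -96, -96, 488, 1024, -4864/15, -15104/5, -295648/105, …
ICs: h(0) = 3, h′(0) = 0.

f: a_k = 3, 0, -24, 0, 32, 0, -256/15, 0, 512/105, …
L₀ from L_f via x↦r, Dx↦r'^{-1}Dx.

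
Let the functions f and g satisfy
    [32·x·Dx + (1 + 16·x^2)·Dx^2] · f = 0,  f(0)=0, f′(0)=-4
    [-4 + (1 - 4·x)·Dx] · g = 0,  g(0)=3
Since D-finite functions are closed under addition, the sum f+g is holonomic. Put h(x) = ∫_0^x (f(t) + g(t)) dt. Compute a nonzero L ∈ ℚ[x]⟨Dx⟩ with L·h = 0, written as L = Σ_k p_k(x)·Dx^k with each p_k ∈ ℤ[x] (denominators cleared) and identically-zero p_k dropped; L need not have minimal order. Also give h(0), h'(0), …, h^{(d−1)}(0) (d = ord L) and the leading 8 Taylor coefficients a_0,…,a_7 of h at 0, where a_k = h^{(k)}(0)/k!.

f: a_k = 0, -4, 0, 64/3, 0, -1024/5, 0, 16384/7, …
g: a_k = 3, 12, 48, 192, 768, 3072, 12288, 49152, …
h₀=f+g: left-lcm gives L₀, ord ≤ 3.
Integrate: L := L₀·Dx.
L = (32 - 512·x - 1536·x^2)·Dx^2 + (-16 + 32·x - 256·x^2 - 1536·x^3)·Dx^3 + (1 - 256·x^4)·Dx^4  (order 4).
h: a_k = 0, 3, 4, 16, 160/3, 768/5, 7168/15, 12288/7, …
ICs: h(0) = 0, h′(0) = 3, h′′(0) = 8, h′′′(0) = 96.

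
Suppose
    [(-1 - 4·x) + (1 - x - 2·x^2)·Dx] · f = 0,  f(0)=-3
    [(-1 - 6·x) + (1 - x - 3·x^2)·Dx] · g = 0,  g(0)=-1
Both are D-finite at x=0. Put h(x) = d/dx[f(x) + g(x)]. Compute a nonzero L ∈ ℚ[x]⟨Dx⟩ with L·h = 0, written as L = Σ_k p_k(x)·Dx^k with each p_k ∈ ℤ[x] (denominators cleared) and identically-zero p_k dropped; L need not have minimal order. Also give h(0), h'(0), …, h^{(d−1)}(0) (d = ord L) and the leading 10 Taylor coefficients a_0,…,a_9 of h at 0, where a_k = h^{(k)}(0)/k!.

L = (-6 - 264·x - 360·x^2 - 1176·x^3 - 2406·x^4 - 3600·x^5 + 1296·x^6) + (6 + 54·x + 114·x^2 + 96·x^3 + 27·x^4 - 2334·x^5 - 1872·x^6 + 864·x^7)·Dx + (-1 + 2·x - 11·x^2 - 18·x^3 + 158·x^4 + 61·x^5 - 377·x^6 - 168·x^7 + 108·x^8)·Dx^2  (order 2).
h: a_k = -4, -26, -66, -208, -515, -1356, -3304, -8168, -19638, -47320, …
ICs: h(0) = -4, h′(0) = -26.

f: a_k = -3, -3, -9, -15, -33, -63, -129, -255, -513, -1023, …
g: a_k = -1, -1, -4, -7, -19, -40, -97, -217, -508, -1159, …
Weyl lclm of L_f,L_g ⇒ L₀ (ord ≤ 2).
h₀' ⇒ L via d/dx closure of L₀.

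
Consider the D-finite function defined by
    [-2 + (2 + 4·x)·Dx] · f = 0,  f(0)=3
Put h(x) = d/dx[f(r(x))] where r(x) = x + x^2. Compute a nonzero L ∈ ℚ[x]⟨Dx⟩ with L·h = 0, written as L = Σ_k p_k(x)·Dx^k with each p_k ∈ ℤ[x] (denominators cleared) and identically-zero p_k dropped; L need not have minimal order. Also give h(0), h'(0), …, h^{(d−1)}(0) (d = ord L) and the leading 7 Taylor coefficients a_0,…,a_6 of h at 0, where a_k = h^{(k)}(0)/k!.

f: a_k = 3, 3, -3/2, 3/2, -15/8, 21/8, -63/16, …
h₀=f(r): pull back L_f along r ⇒ L₀.
Differentiate: ansatz ord ≤ ord L₀ ⇒ L.
L = 1 + (-1 - 4·x - 6·x^2 - 4·x^3)·Dx  (order 1).
h: a_k = 3, 3, -9/2, 9/2, -15/8, -27/8, 147/16, …
ICs: h(0) = 3.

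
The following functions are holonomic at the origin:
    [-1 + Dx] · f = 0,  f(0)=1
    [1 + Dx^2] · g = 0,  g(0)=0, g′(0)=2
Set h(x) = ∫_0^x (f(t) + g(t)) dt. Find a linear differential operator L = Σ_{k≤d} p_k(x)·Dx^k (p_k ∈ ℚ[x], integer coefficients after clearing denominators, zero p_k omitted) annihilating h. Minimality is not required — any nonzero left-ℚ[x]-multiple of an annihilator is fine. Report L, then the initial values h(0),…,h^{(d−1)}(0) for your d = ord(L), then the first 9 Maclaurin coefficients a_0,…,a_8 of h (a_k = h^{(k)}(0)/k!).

f: a_k = 1, 1, 1/2, 1/6, 1/24, 1/120, 1/720, 1/5040, 1/40320, …
g: a_k = 0, 2, 0, -1/3, 0, 1/60, 0, -1/2520, 0, …
L₀ := lclm(L_f,L_g); ord L₀ ≤ 1+2.
h=∫₀ˣh₀: take L = L₀·Dx.
L = -Dx + Dx^2 - Dx^3 + Dx^4  (order 4).
h: a_k = 0, 1, 3/2, 1/6, -1/24, 1/120, 1/240, 1/5040, -1/40320, …
ICs: h(0) = 0, h′(0) = 1, h′′(0) = 3, h′′′(0) = 1.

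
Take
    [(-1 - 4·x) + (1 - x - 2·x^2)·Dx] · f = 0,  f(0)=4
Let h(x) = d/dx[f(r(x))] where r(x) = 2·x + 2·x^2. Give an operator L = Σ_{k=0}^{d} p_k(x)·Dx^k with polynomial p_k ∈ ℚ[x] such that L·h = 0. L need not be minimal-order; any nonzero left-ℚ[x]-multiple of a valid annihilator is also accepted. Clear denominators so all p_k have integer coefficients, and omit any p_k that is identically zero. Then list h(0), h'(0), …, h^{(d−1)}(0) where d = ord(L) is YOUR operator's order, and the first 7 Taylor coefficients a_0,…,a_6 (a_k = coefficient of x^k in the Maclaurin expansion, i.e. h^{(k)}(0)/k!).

f: a_k = 4, 4, 12, 20, 44, 84, 172, …
L₀ from L_f via x↦r, Dx↦r'^{-1}Dx.
h₀' ⇒ L via d/dx closure of L₀.
L = (14 + 108·x + 444·x^2 + 1312·x^3 + 2256·x^4 + 1920·x^5 + 640·x^6) + (-1 - 8·x + 6·x^2 + 148·x^3 + 440·x^4 + 624·x^5 + 448·x^6 + 128·x^7)·Dx  (order 1).
h: a_k = 8, 112, 768, 4928, 29920, 172992, 974848, …
ICs: h(0) = 8.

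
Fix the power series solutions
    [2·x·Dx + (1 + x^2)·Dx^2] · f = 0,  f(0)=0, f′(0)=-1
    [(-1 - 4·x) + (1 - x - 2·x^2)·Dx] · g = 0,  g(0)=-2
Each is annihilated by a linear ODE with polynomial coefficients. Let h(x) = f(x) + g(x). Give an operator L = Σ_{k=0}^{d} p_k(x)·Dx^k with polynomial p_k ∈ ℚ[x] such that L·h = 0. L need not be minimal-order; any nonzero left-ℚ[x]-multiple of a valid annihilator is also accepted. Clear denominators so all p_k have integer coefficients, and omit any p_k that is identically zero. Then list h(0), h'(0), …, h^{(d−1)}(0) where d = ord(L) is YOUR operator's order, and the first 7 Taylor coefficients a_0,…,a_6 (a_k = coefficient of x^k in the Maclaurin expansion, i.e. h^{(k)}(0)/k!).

L = (6 - 24·x - 162·x^2 - 240·x^3 - 384·x^4 - 48·x^6)·Dx + (-16 - 74·x - 88·x^2 - 226·x^3 - 212·x^4 - 304·x^5 - 12·x^6 - 48·x^7)·Dx^2 + (3 + 4·x + 8·x^2 - 28·x^3 - 27·x^4 - 36·x^5 - 40·x^6 - 4·x^7 - 8·x^8)·Dx^3  (order 3).
h: a_k = -2, -3, -6, -29/3, -22, -211/5, -86, …
ICs: h(0) = -2, h′(0) = -3, h′′(0) = -12.

f: a_k = 0, -1, 0, 1/3, 0, -1/5, 0, …
g: a_k = -2, -2, -6, -10, -22, -42, -86, …
L₀ := lclm(L_f,L_g); ord L₀ ≤ 2+1.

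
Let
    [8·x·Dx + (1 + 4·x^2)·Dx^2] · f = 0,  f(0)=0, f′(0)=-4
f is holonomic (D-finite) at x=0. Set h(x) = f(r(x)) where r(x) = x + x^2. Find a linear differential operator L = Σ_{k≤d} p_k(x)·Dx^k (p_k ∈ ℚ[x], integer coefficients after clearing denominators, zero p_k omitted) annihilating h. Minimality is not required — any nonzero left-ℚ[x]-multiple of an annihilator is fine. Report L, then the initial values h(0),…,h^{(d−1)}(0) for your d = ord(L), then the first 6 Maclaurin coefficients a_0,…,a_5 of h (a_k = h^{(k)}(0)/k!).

f: a_k = 0, -4, 0, 16/3, 0, -64/5, …
Substitute x→r, Dx→(1/r')Dx; clear ⇒ L₀.
L = (-2 + 8·x + 32·x^2 + 48·x^3 + 24·x^4)·Dx + (1 + 2·x + 4·x^2 + 16·x^3 + 20·x^4 + 8·x^5)·Dx^2  (order 2).
h: a_k = 0, -4, -4, 16/3, 16, 16/5, …
ICs: h(0) = 0, h′(0) = -4.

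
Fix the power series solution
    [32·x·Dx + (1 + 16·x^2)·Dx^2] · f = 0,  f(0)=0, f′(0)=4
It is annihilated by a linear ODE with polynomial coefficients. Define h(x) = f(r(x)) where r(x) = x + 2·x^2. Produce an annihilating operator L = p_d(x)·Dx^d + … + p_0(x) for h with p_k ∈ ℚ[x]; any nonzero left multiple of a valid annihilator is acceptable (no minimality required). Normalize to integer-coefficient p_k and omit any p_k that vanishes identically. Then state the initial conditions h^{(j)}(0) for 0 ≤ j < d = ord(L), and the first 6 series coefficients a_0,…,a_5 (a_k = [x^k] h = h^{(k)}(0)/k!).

L = (-4 + 32·x + 256·x^2 + 768·x^3 + 768·x^4)·Dx + (1 + 4·x + 16·x^2 + 128·x^3 + 320·x^4 + 256·x^5)·Dx^2  (order 2).
h: a_k = 0, 4, 8, -64/3, -128, -256/5, …
ICs: h(0) = 0, h′(0) = 4.

f: a_k = 0, 4, 0, -64/3, 0, 1024/5, …
Substitute x→r, Dx→(1/r')Dx; clear ⇒ L₀.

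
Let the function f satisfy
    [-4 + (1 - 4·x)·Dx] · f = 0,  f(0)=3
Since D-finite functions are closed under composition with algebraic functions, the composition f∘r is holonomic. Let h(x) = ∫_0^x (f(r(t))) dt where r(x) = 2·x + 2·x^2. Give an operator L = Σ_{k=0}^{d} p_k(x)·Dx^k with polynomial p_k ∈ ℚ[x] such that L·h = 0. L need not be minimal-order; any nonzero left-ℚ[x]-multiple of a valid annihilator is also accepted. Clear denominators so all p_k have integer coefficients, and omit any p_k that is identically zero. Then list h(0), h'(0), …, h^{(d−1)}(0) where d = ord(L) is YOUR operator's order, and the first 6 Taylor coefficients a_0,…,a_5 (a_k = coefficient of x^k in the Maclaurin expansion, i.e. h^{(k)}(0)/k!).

L = (8 + 16·x)·Dx + (-1 + 8·x + 8·x^2)·Dx^2  (order 2).
h: a_k = 0, 3, 12, 72, 480, 17088/5, …
ICs: h(0) = 0, h′(0) = 3.

f: a_k = 3, 12, 48, 192, 768, 3072, …
Change of var in L_f (x↦r) gives L₀.
h=∫h₀ ⇒ L = L₀·Dx.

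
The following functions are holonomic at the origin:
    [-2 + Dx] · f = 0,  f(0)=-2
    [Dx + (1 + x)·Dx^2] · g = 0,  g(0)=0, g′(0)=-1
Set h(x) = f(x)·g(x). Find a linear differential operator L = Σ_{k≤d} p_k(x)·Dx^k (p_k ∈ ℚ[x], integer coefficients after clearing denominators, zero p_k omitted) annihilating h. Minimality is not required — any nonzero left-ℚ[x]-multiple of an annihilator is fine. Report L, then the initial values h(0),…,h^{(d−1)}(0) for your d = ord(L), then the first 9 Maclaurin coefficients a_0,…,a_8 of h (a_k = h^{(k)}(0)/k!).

f: a_k = -2, -4, -4, -8/3, -4/3, -8/15, -8/45, -16/315, -4/315, …
g: a_k = 0, -1, 1/2, -1/3, 1/4, -1/5, 1/6, -1/7, 1/8, …
L₀ := L_f ⊗_s L_g (sym. prod.), ord ≤ 2.
L = (2 + 4·x) + (-3 - 4·x)·Dx + (1 + x)·Dx^2  (order 2).
h: a_k = 0, 2, 3, 8/3, 3/2, 11/15, 2/9, 34/315, -1/180, …
ICs: h(0) = 0, h′(0) = 2.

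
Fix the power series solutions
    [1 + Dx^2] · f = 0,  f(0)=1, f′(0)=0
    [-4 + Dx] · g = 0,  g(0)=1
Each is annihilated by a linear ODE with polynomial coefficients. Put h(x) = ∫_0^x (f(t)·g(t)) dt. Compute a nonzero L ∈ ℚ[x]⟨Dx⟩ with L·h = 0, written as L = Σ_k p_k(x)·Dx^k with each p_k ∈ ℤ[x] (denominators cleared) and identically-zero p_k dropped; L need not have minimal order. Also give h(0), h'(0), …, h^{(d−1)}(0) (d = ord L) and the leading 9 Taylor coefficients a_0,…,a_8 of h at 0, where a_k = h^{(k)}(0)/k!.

f: a_k = 1, 0, -1/2, 0, 1/24, 0, -1/720, 0, 1/40320, …
g: a_k = 1, 4, 8, 32/3, 32/3, 128/15, 256/45, 1024/315, 512/315, …
h₀=f·g: eliminate ⇒ L₀, order ≤ 2·1.
∫: right-multiply L₀ by Dx.
L = 17·Dx - 8·Dx^2 + Dx^3  (order 3).
h: a_k = 0, 1, 2, 5/2, 13/6, 161/120, 101/180, 11/112, -727/10080, …
ICs: h(0) = 0, h′(0) = 1, h′′(0) = 4.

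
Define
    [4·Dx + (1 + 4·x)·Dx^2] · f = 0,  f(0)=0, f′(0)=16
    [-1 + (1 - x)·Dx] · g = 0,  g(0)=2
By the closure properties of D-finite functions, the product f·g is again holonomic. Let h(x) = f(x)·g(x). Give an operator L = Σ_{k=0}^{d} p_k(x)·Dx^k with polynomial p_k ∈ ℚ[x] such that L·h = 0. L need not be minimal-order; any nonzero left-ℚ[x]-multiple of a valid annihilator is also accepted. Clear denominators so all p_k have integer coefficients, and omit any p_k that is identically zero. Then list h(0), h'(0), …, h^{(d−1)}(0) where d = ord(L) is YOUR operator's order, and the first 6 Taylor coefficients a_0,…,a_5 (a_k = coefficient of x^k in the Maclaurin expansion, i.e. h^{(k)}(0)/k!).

f: a_k = 0, 16, -32, 256/3, -256, 4096/5, …
g: a_k = 2, 2, 2, 2, 2, 2, …
h₀=f·g: eliminate ⇒ L₀, order ≤ 2·1.
L = 4 + (-2 + 12·x)·Dx + (-1 - 3·x + 4·x^2)·Dx^2  (order 2).
h: a_k = 0, 32, -32, 416/3, -1120/3, 18976/15, …
ICs: h(0) = 0, h′(0) = 32.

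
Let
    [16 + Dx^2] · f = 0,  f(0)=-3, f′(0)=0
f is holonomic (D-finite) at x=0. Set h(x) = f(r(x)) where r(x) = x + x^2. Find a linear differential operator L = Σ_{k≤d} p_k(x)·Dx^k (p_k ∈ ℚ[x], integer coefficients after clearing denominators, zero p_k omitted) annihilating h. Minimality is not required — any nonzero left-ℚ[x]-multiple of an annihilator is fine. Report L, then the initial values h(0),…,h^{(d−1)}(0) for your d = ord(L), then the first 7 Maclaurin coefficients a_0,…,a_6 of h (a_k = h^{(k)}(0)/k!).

L = (16 + 96·x + 192·x^2 + 128·x^3) - 2·Dx + (1 + 2·x)·Dx^2  (order 2).
h: a_k = -3, 0, 24, 48, -8, -128, -2624/15, …
ICs: h(0) = -3, h′(0) = 0.

f: a_k = -3, 0, 24, 0, -32, 0, 256/15, …
f∘r: x↦r, Dx↦Dx/r' in L_f ⇒ L₀.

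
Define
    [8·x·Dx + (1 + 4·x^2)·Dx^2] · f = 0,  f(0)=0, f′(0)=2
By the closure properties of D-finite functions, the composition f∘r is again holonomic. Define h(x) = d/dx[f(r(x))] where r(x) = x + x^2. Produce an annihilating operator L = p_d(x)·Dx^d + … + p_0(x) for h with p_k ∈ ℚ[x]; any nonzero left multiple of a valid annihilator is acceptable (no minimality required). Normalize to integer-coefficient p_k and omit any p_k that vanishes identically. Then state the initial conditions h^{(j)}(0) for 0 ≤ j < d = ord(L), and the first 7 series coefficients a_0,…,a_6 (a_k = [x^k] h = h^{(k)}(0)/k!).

f: a_k = 0, 2, 0, -8/3, 0, 32/5, 0, …
Change of var in L_f (x↦r) gives L₀.
Derive L from L₀ (diff closure).
L = (-2 + 8·x + 32·x^2 + 48·x^3 + 24·x^4) + (1 + 2·x + 4·x^2 + 16·x^3 + 20·x^4 + 8·x^5)·Dx  (order 1).
h: a_k = 2, 4, -8, -32, -8, 176, 320, …
ICs: h(0) = 2.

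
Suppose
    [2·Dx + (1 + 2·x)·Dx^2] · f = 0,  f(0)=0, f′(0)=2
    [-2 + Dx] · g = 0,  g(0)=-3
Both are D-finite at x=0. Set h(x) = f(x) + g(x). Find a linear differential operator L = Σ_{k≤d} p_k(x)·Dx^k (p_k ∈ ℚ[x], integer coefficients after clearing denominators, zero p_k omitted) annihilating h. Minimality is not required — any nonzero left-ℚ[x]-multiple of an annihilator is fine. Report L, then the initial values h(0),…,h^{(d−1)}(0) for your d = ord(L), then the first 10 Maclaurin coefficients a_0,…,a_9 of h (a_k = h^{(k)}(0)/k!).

L = (-6 - 4·x)·Dx + (1 - 4·x - 4·x^2)·Dx^2 + (1 + 3·x + 2·x^2)·Dx^3  (order 3).
h: a_k = -3, -4, -8, -4/3, -6, 28/5, -164/15, 1912/105, -3362/105, 53756/945, …
ICs: h(0) = -3, h′(0) = -4, h′′(0) = -16.

f: a_k = 0, 2, -2, 8/3, -4, 32/5, -32/3, 128/7, -32, 512/9, …
g: a_k = -3, -6, -6, -4, -2, -4/5, -4/15, -8/105, -2/105, -4/945, …
L₀ := lclm(L_f,L_g); ord L₀ ≤ 2+1.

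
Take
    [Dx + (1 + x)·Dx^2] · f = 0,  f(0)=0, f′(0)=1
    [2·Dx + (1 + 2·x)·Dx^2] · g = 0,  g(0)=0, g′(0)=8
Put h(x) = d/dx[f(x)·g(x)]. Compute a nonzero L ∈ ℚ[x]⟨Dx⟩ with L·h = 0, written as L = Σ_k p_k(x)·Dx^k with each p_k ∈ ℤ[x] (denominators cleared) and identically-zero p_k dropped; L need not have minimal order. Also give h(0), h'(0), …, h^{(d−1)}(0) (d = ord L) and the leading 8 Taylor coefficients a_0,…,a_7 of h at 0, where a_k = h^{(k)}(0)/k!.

f: a_k = 0, 1, -1/2, 1/3, -1/4, 1/5, -1/6, 1/7, …
g: a_k = 0, 8, -8, 32/3, -16, 128/5, -128/3, 512/7, …
L₀ := L_f ⊗_s L_g (sym. prod.), ord ≤ 4.
h₀' ⇒ L via d/dx closure of L₀.
L = (20 + 48·x + 32·x^2) + (66 + 268·x + 360·x^2 + 160·x^3)·Dx + (32 + 180·x + 372·x^2 + 336·x^3 + 112·x^4)·Dx^2 + (3 + 22·x + 63·x^2 + 88·x^3 + 60·x^4 + 16·x^5)·Dx^3  (order 3).
h: a_k = 0, 16, -36, 208/3, -130, 3668/15, -2324/5, 18752/21, …
ICs: h(0) = 0, h′(0) = 16, h′′(0) = -72.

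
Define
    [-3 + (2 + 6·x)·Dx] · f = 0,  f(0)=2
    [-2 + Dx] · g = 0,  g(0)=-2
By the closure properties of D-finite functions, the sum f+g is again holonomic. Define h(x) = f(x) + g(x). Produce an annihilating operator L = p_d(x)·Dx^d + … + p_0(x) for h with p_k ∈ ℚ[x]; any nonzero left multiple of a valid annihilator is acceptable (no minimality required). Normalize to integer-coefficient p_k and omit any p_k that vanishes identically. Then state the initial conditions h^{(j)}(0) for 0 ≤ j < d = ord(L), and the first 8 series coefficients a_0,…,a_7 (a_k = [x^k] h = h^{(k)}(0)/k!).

f: a_k = 2, 3, -9/4, 27/8, -405/64, 1701/128, -15309/512, 72171/1024, …
g: a_k = -2, -4, -4, -8/3, -4/3, -8/15, -8/45, -16/315, …
h₀=f+g: left-lcm gives L₀, ord ≤ 2.
L = (42 + 72·x) + (-25 - 96·x - 144·x^2)·Dx + (2 + 30·x + 72·x^2)·Dx^2  (order 2).
h: a_k = 0, -1, -25/4, 17/24, -1471/192, 24491/1920, -693001/23040, 22717481/322560, …
ICs: h(0) = 0, h′(0) = -1.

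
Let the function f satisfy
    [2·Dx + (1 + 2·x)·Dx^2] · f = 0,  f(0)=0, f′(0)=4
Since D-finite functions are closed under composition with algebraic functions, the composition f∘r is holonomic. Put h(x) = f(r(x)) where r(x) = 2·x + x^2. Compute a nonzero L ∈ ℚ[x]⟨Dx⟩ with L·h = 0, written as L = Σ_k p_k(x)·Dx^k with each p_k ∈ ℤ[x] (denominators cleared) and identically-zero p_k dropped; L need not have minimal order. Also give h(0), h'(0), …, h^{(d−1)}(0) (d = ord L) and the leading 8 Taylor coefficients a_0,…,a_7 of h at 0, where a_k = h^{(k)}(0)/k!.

L = (3 + 4·x + 2·x^2)·Dx + (1 + 5·x + 6·x^2 + 2·x^3)·Dx^2  (order 2).
h: a_k = 0, 8, -12, 80/3, -68, 928/5, -528, 10816/7, …
ICs: h(0) = 0, h′(0) = 8.

f: a_k = 0, 4, -4, 16/3, -8, 64/5, -64/3, 256/7, …
f∘r: x↦r, Dx↦Dx/r' in L_f ⇒ L₀.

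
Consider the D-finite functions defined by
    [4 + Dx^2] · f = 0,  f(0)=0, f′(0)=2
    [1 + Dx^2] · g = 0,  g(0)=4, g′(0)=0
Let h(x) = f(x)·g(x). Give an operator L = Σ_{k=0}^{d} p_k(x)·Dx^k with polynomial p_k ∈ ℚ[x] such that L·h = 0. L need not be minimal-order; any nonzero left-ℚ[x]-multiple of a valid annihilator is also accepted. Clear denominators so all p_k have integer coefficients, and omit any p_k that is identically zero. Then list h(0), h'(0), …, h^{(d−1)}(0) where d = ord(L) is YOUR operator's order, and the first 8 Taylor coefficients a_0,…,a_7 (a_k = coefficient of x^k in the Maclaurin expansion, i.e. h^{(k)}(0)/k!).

L = 9 + 10·Dx^2 + Dx^4  (order 4).
h: a_k = 0, 8, 0, -28/3, 0, 61/15, 0, -547/630, …
ICs: h(0) = 0, h′(0) = 8, h′′(0) = 0, h′′′(0) = -56.

f: a_k = 0, 2, 0, -4/3, 0, 4/15, 0, -8/315, …
g: a_k = 4, 0, -2, 0, 1/6, 0, -1/180, 0, …
Product ⇒ symmetric product L₀, ord ≤ 4.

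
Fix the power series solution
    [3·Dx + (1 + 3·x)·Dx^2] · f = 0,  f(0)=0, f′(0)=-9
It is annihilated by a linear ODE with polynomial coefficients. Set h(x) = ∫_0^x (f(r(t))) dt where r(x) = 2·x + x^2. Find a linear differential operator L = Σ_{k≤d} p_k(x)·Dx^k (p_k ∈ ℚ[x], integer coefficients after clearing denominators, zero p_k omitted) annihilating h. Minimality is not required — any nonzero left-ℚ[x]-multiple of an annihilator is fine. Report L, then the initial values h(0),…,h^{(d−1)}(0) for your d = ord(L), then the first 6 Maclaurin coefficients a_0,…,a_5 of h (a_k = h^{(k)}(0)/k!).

L = (5 + 6·x + 3·x^2)·Dx^2 + (1 + 7·x + 9·x^2 + 3·x^3)·Dx^3  (order 3).
h: a_k = 0, 0, -9, 15, -81/2, 1323/10, …
ICs: h(0) = 0, h′(0) = 0, h′′(0) = -18.

f: a_k = 0, -9, 27/2, -27, 243/4, -729/5, …
h₀=f(r): pull back L_f along r ⇒ L₀.
h=∫₀ˣh₀: take L = L₀·Dx.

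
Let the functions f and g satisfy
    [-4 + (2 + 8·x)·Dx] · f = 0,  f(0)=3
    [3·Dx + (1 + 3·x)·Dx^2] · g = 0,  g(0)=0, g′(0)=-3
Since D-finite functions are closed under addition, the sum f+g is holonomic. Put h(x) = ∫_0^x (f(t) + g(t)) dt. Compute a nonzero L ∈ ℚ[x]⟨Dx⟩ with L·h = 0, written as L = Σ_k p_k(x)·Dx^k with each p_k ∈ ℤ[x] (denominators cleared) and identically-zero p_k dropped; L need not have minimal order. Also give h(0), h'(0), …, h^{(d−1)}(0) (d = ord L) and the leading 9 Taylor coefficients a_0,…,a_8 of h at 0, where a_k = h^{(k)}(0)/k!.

L = 36·x·Dx^2 + (6 + 72·x + 180·x^2)·Dx^3 + (1 + 13·x + 54·x^2 + 72·x^3)·Dx^4  (order 4).
h: a_k = 0, 3, 3/2, -1/2, 3/4, -39/20, 59/10, -261/14, 3357/56, …
ICs: h(0) = 0, h′(0) = 3, h′′(0) = 3, h′′′(0) = -3.

f: a_k = 3, 6, -6, 12, -30, 84, -252, 792, -2574, …
g: a_k = 0, -3, 9/2, -9, 81/4, -243/5, 243/2, -2187/7, 6561/8, …
Sum ⇒ L₀ = lclm(L_f,L_g) in ℚ(x)⟨Dx⟩.
h=∫h₀ ⇒ L = L₀·Dx.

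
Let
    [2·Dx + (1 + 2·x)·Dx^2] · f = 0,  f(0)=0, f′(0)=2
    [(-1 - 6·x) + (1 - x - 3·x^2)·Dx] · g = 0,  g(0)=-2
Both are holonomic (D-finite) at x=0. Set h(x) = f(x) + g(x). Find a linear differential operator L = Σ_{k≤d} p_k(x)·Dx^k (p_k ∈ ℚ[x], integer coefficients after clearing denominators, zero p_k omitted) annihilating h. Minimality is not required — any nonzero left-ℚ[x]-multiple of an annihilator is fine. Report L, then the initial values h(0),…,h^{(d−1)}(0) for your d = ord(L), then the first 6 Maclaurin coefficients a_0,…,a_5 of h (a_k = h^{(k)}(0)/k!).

f: a_k = 0, 2, -2, 8/3, -4, 32/5, …
g: a_k = -2, -2, -8, -14, -38, -80, …
h₀=f+g: left-lcm gives L₀, ord ≤ 3.
L = (-74 - 412·x - 948·x^2 - 864·x^3 - 648·x^4)·Dx + (-17 - 212·x - 890·x^2 - 1644·x^3 - 1764·x^4 - 1080·x^5)·Dx^2 + (5 + 27·x + 33·x^2 - 68·x^3 - 276·x^4 - 396·x^5 - 216·x^6)·Dx^3  (order 3).
h: a_k = -2, 0, -10, -34/3, -42, -368/5, …
ICs: h(0) = -2, h′(0) = 0, h′′(0) = -20.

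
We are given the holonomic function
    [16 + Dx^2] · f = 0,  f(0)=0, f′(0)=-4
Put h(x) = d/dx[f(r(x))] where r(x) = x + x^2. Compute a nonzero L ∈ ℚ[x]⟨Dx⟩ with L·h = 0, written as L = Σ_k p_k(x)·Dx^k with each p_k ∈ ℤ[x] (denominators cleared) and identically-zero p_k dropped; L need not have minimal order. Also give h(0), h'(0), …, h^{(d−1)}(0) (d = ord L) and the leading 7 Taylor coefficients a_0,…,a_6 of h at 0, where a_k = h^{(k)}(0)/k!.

L = (28 + 128·x + 384·x^2 + 512·x^3 + 256·x^4) + (-6 - 12·x)·Dx + (1 + 4·x + 4·x^2)·Dx^2  (order 2).
h: a_k = -4, -8, 32, 128, 352/3, -192, -25856/45, …
ICs: h(0) = -4, h′(0) = -8.

f: a_k = 0, -4, 0, 32/3, 0, -128/15, 0, …
Change of var in L_f (x↦r) gives L₀.
h=h₀': d/dx-closure on L₀ ⇒ L.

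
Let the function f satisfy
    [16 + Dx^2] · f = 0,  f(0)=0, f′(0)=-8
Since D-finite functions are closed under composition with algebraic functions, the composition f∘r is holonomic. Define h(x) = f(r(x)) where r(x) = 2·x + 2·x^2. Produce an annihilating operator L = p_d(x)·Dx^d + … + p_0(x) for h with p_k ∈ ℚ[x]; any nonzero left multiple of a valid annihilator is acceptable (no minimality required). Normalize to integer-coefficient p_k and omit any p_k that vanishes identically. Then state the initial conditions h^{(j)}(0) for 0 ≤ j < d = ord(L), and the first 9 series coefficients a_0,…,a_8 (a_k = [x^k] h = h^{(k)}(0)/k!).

f: a_k = 0, -8, 0, 64/3, 0, -256/15, 0, 2048/315, 0, …
Substitute x→r, Dx→(1/r')Dx; clear ⇒ L₀.
L = (64 + 384·x + 768·x^2 + 512·x^3) - 2·Dx + (1 + 2·x)·Dx^2  (order 2).
h: a_k = 0, -16, -16, 512/3, 512, -512/15, -2560, -1458176/315, 16384/45, …
ICs: h(0) = 0, h′(0) = -16.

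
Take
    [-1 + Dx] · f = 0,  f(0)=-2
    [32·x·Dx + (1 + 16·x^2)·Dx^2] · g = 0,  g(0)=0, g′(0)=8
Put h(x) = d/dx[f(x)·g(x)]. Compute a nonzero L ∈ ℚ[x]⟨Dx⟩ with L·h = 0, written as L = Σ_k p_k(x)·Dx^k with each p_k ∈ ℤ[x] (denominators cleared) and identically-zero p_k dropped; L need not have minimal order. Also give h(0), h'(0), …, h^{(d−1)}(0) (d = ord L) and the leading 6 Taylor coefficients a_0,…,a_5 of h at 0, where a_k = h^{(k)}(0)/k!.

L = (-31 - 64·x + 1568·x^2 - 1024·x^3 + 256·x^4) + (30 + 96·x - 1600·x^2 + 1536·x^3 - 512·x^4)·Dx + (1 - 32·x + 32·x^2 - 512·x^3 + 256·x^4)·Dx^2  (order 2).
h: a_k = -16, -32, 232, 992/3, -3886, -14492/3, …
ICs: h(0) = -16, h′(0) = -32.

f: a_k = -2, -2, -1, -1/3, -1/12, -1/60, …
g: a_k = 0, 8, 0, -128/3, 0, 2048/5, …
h₀=f·g: eliminate ⇒ L₀, order ≤ 1·2.
Derive L from L₀ (diff closure).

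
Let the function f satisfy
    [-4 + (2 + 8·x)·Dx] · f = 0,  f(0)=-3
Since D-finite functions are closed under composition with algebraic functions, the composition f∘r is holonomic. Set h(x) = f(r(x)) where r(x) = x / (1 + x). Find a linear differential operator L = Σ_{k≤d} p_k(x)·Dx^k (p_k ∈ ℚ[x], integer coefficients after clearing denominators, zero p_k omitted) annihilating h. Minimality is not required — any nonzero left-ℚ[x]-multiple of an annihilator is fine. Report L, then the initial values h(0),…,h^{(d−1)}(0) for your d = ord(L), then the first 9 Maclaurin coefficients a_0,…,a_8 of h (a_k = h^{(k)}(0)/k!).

L = -2 + (1 + 6·x + 5·x^2)·Dx  (order 1).
h: a_k = -3, -6, 12, -30, 90, -306, 1128, -4386, 17700, …
ICs: h(0) = -3.

f: a_k = -3, -6, 6, -12, 30, -84, 252, -792, 2574, …
L₀ from L_f via x↦r, Dx↦r'^{-1}Dx.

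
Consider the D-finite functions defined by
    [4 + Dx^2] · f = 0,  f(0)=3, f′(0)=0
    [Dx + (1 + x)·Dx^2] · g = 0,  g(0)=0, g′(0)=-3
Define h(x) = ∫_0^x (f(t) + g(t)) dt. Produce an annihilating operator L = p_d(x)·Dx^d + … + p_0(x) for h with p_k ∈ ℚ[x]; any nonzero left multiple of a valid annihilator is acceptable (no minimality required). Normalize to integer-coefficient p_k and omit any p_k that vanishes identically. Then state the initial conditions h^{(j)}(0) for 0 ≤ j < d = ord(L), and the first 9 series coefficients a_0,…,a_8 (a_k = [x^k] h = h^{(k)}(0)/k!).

f: a_k = 3, 0, -6, 0, 2, 0, -4/15, 0, 2/105, …
g: a_k = 0, -3, 3/2, -1, 3/4, -3/5, 1/2, -3/7, 3/8, …
L₀ := lclm(L_f,L_g); ord L₀ ≤ 2+2.
∫: right-multiply L₀ by Dx.
L = (20 + 16·x + 8·x^2)·Dx^2 + (12 + 28·x + 24·x^2 + 8·x^3)·Dx^3 + (5 + 4·x + 2·x^2)·Dx^4 + (3 + 7·x + 6·x^2 + 2·x^3)·Dx^5  (order 5).
h: a_k = 0, 3, -3/2, -3/2, -1/4, 11/20, -1/10, 1/30, -3/56, …
ICs: h(0) = 0, h′(0) = 3, h′′(0) = -3, h′′′(0) = -9, h′′′′(0) = -6.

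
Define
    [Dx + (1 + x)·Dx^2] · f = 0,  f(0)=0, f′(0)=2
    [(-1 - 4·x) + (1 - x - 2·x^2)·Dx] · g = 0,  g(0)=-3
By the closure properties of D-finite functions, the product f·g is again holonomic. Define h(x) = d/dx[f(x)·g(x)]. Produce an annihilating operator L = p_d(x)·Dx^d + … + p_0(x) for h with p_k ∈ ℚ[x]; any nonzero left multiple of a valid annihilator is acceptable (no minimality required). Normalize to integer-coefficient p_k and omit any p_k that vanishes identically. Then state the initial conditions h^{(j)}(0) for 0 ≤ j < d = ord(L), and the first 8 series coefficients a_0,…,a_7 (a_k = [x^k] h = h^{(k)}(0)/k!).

L = (72 + 180·x + 144·x^2) + (13 + 93·x + 192·x^2 + 112·x^3)·Dx + (-5 - 8·x + 15·x^2 + 34·x^3 + 16·x^4)·Dx^2  (order 2).
h: a_k = -6, -6, -51, -86, -567/2, -2961/5, -14907/10, -22938/7, …
ICs: h(0) = -6, h′(0) = -6.

f: a_k = 0, 2, -1, 2/3, -1/2, 2/5, -1/3, 2/7, …
g: a_k = -3, -3, -9, -15, -33, -63, -129, -255, …
f·g: L₀ = L_f ⊗_s L_g, ord ≤ 2·1.
Derive L from L₀ (diff closure).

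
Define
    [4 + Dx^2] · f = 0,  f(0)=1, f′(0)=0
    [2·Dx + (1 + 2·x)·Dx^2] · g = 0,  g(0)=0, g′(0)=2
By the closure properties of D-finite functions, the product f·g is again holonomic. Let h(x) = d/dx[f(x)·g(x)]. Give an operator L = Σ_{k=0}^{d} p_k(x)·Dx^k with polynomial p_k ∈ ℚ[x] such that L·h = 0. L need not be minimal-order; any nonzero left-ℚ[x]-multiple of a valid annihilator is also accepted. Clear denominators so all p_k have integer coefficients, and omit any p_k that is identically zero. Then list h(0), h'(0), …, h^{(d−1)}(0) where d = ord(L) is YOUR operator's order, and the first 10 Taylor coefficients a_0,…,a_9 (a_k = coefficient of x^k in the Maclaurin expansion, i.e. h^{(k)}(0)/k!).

f: a_k = 1, 0, -2, 0, 2/3, 0, -4/45, 0, 2/315, 0, …
g: a_k = 0, 2, -2, 8/3, -4, 32/5, -32/3, 128/7, -32, 512/9, …
Product ⇒ symmetric product L₀, ord ≤ 4.
Derive L from L₀ (diff closure).
L = (-400 - 1408·x - 2688·x^2 + 1536·x^3 + 11008·x^4 + 12288·x^5 + 4096·x^6) + (-192 - 512·x + 640·x^2 + 3840·x^3 + 5120·x^4 + 2048·x^5)·Dx + (-112 - 352·x - 224·x^2 + 2304·x^3 + 6272·x^4 + 6144·x^5 + 2048·x^6)·Dx^2 + (-48 - 128·x + 160·x^2 + 960·x^3 + 1280·x^4 + 512·x^5)·Dx^3 + (-3 + 112·x^2 + 480·x^3 + 880·x^4 + 768·x^5 + 256·x^6)·Dx^4  (order 4).
h: a_k = 2, -4, -4, 0, 12, -24, 248/5, -4736/45, 4604/21, -28456/63, …
ICs: h(0) = 2, h′(0) = -4, h′′(0) = -8, h′′′(0) = 0.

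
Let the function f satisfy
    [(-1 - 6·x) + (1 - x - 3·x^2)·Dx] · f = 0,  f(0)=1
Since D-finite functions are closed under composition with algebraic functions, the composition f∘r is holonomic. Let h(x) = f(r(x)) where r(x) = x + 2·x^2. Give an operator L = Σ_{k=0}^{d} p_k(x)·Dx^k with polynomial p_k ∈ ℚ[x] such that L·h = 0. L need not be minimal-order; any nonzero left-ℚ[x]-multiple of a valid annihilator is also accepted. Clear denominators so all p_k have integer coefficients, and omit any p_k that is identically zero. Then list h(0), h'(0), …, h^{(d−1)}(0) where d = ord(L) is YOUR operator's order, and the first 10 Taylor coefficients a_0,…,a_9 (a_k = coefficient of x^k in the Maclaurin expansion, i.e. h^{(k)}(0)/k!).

L = (1 + 10·x + 36·x^2 + 48·x^3) + (-1 + x + 5·x^2 + 12·x^3 + 12·x^4)·Dx  (order 1).
h: a_k = 1, 1, 6, 23, 77, 276, 1009, 3589, 12870, 46235, …
ICs: h(0) = 1.

f: a_k = 1, 1, 4, 7, 19, 40, 97, 217, 508, 1159, …
Change of var in L_f (x↦r) gives L₀.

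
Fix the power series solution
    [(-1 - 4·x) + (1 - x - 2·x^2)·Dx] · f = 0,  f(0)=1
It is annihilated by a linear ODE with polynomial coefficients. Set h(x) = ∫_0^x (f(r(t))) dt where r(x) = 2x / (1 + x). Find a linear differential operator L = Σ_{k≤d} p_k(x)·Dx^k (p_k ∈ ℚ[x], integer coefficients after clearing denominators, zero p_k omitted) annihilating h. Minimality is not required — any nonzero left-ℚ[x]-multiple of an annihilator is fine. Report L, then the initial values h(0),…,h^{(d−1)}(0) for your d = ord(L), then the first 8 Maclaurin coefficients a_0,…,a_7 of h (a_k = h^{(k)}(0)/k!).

L = (2 + 18·x)·Dx + (-1 - x + 9·x^2 + 9·x^3)·Dx^2  (order 2).
h: a_k = 0, 1, 1, 10/3, 9/2, 18, 27, 810/7, …
ICs: h(0) = 0, h′(0) = 1.

f: a_k = 1, 1, 3, 5, 11, 21, 43, 85, …
f∘r: x↦r, Dx↦Dx/r' in L_f ⇒ L₀.
Integrate: L := L₀·Dx.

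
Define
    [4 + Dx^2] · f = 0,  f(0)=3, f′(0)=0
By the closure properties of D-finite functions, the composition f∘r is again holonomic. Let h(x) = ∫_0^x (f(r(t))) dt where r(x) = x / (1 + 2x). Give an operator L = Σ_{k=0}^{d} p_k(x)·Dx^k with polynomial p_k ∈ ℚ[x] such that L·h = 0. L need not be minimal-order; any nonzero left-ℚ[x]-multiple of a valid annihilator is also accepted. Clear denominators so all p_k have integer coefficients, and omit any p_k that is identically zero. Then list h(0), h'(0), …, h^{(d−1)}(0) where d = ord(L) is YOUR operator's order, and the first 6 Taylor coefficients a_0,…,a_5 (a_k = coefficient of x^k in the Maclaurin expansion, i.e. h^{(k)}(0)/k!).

L = 4·Dx + (4 + 24·x + 48·x^2 + 32·x^3)·Dx^2 + (1 + 8·x + 24·x^2 + 32·x^3 + 16·x^4)·Dx^3  (order 3).
h: a_k = 0, 3, 0, -2, 6, -14, …
ICs: h(0) = 0, h′(0) = 3, h′′(0) = 0.

f: a_k = 3, 0, -6, 0, 2, 0, …
L₀ from L_f via x↦r, Dx↦r'^{-1}Dx.
h=∫₀ˣh₀: take L = L₀·Dx.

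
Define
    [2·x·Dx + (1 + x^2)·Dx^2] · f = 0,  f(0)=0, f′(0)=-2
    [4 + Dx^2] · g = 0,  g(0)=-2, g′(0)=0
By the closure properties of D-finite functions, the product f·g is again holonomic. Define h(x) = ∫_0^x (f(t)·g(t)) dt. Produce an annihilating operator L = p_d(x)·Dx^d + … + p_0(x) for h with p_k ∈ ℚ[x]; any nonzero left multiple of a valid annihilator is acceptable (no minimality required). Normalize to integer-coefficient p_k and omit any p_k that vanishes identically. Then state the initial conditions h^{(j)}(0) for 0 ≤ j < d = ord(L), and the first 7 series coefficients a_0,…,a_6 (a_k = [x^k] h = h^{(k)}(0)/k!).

f: a_k = 0, -2, 0, 2/3, 0, -2/5, 0, …
g: a_k = -2, 0, 4, 0, -4/3, 0, 8/45, …
f·g: L₀ = L_f ⊗_s L_g, ord ≤ 2·2.
Integrate: L := L₀·Dx.
L = (160 + 464·x^2 + 464·x^4 + 256·x^6 + 64·x^8)·Dx + (96·x + 224·x^3 + 192·x^5 + 64·x^7)·Dx^2 + (60 + 188·x^2 + 216·x^4 + 128·x^6 + 32·x^8)·Dx^3 + (24·x + 56·x^3 + 48·x^5 + 16·x^7)·Dx^4 + (5 + 18·x^2 + 25·x^4 + 16·x^6 + 4·x^8)·Dx^5  (order 5).
h: a_k = 0, 0, 2, 0, -7/3, 0, 46/45, …
ICs: h(0) = 0, h′(0) = 0, h′′(0) = 4, h′′′(0) = 0, h′′′′(0) = -56.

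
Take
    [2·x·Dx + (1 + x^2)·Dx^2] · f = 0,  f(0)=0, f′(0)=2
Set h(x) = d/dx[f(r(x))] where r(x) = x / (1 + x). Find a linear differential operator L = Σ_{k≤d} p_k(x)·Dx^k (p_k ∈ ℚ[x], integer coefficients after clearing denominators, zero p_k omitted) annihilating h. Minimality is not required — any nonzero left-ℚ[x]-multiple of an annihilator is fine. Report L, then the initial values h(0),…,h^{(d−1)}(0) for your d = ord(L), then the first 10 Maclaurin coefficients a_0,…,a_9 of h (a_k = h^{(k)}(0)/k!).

L = (2 + 4·x) + (1 + 2·x + 2·x^2)·Dx  (order 1).
h: a_k = 2, -4, 4, 0, -8, 16, -16, 0, 32, -64, …
ICs: h(0) = 2.

f: a_k = 0, 2, 0, -2/3, 0, 2/5, 0, -2/7, 0, 2/9, …
Substitute x→r, Dx→(1/r')Dx; clear ⇒ L₀.
h₀' ⇒ L via d/dx closure of L₀.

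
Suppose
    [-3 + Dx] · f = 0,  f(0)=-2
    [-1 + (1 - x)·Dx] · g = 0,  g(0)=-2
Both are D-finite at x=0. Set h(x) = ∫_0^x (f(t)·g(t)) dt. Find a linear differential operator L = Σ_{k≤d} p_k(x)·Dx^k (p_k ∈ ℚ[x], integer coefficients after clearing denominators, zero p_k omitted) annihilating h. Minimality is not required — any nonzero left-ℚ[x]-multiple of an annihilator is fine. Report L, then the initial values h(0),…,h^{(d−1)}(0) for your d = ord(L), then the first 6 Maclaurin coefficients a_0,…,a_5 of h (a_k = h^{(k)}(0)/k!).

f: a_k = -2, -6, -9, -9, -27/4, -81/20, …
g: a_k = -2, -2, -2, -2, -2, -2, …
Sym-product of L_f,L_g gives L₀ (≤ ord 1).
h=∫h₀ ⇒ L = L₀·Dx.
L = (4 - 3·x)·Dx + (-1 + x)·Dx^2  (order 2).
h: a_k = 0, 4, 8, 34/3, 13, 131/10, …
ICs: h(0) = 0, h′(0) = 4.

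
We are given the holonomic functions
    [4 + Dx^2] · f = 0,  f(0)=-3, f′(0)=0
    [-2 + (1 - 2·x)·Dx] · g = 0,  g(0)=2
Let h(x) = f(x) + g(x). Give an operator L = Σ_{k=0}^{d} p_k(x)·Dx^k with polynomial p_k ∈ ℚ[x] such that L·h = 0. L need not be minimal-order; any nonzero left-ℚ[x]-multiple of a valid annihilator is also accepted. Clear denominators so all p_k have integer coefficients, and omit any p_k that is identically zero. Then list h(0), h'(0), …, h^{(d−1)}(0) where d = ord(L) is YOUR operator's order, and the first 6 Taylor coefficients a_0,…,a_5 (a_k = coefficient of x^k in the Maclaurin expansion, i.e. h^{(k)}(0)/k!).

f: a_k = -3, 0, 6, 0, -2, 0, …
g: a_k = 2, 4, 8, 16, 32, 64, …
h₀=f+g: left-lcm gives L₀, ord ≤ 3.
L = (-56 + 32·x - 32·x^2) + (12 - 40·x + 48·x^2 - 32·x^3)·Dx + (-14 + 8·x - 8·x^2)·Dx^2 + (3 - 10·x + 12·x^2 - 8·x^3)·Dx^3  (order 3).
h: a_k = -1, 4, 14, 16, 30, 64, …
ICs: h(0) = -1, h′(0) = 4, h′′(0) = 28.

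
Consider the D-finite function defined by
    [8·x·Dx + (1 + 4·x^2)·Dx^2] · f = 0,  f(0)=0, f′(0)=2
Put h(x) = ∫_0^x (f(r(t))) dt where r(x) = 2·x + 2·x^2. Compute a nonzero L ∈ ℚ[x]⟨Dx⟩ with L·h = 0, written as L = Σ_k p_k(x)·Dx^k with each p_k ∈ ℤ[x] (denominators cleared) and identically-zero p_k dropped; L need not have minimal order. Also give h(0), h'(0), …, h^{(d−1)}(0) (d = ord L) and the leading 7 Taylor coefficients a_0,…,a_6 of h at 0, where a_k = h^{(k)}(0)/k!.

f: a_k = 0, 2, 0, -8/3, 0, 32/5, 0, …
f∘r: x↦r, Dx↦Dx/r' in L_f ⇒ L₀.
Integrate: L := L₀·Dx.
L = (-2 + 32·x + 128·x^2 + 192·x^3 + 96·x^4)·Dx^2 + (1 + 2·x + 16·x^2 + 64·x^3 + 80·x^4 + 32·x^5)·Dx^3  (order 3).
h: a_k = 0, 0, 2, 4/3, -16/3, -64/5, 352/15, …
ICs: h(0) = 0, h′(0) = 0, h′′(0) = 4.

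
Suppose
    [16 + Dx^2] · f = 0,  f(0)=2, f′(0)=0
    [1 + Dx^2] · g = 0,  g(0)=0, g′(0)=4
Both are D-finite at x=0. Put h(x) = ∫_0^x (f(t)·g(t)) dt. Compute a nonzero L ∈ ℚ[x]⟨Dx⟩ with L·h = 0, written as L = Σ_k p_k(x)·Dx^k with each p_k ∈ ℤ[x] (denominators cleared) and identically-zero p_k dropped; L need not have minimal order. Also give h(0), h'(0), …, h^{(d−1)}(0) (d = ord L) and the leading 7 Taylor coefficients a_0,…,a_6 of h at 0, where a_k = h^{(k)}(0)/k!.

f: a_k = 2, 0, -16, 0, 64/3, 0, -512/45, …
g: a_k = 0, 4, 0, -2/3, 0, 1/30, 0, …
Sym-product of L_f,L_g gives L₀ (≤ ord 4).
Integrate: L := L₀·Dx.
L = 225·Dx + 34·Dx^3 + Dx^5  (order 5).
h: a_k = 0, 0, 4, 0, -49/3, 0, 1441/90, …
ICs: h(0) = 0, h′(0) = 0, h′′(0) = 8, h′′′(0) = 0, h′′′′(0) = -392.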